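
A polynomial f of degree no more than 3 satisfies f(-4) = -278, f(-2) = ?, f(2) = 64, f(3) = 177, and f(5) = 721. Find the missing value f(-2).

The 4 known points determine the degree-3 polynomial uniquely.
Write f(t) = at^3 + bt^2 + ct + d. Substituting each data point gives a linear system:
  -64a + 16b - 4c + d = -278
  8a + 4b + 2c + d = 64
  27a + 9b + 3c + d = 177
  125a + 25b + 5c + d = 721
Solving the system yields a = 5, b = 3, c = 3, d = 6.
So f(t) = 5t^3 + 3t^2 + 3t + 6.
Then f(-2) = -28.

-28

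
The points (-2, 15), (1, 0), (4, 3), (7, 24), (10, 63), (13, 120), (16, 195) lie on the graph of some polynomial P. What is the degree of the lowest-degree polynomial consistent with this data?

Forward differences of the values at s = -2, 1, 4, 7, 10, 13, 16:
  P  : 15  0  3  24  63  120  195
  Δ  : -15  3  21  39  57  75
  Δ^2: 18  18  18  18  18
  Δ^3: 0  0  0  0
  Δ^4: 0  0  0
  Δ^5: 0  0
  Δ^6: 0
The second differences are constant (18) and nonzero, while all higher differences vanish, so the minimal degree is 2.

2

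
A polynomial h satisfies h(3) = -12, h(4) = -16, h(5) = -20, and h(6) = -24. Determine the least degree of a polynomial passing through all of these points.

Forward differences of the values at n = 3, 4, 5, 6:
  h  : -12  -16  -20  -24
  Δ  : -4  -4  -4
  Δ^2: 0  0
  Δ^3: 0
The first differences are constant (-4) and nonzero, while all higher differences vanish, so the minimal degree is 1.

1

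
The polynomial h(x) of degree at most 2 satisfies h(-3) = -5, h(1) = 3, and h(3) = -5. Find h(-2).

0

Using the Lagrange interpolation formula with nodes -3, 1, 3:
  L_0(x) = (x - 1)(x - 3) / 24
  L_1(x) = (x + 3)(x - 3) / -8
  L_2(x) = (x + 3)(x - 1) / 12
Then h(x) = -5·L_0(x) + 3·L_1(x) - 5·L_2(x).
Expanding and collecting terms gives h(x) = -x^2 + 4.
Evaluating at x = -2: h(-2) = 0.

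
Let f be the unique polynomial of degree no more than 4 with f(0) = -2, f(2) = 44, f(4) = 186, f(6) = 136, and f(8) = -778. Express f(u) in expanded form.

Write f(u) = au^4 + bu^3 + cu^2 + du + e. Substituting each data point gives a linear system:
  e = -2
  16a + 8b + 4c + 2d + e = 44
  256a + 64b + 16c + 4d + e = 186
  1296a + 216b + 36c + 6d + e = 136
  4096a + 512b + 64c + 8d + e = -778
Solving the system yields a = -1, b = 6, c = 4, d = -1, e = -2.
So f(u) = -u^4 + 6u^3 + 4u^2 - u - 2.
Check: f(4) = 186. ✓

f(u) = -u^4 + 6u^3 + 4u^2 - u - 2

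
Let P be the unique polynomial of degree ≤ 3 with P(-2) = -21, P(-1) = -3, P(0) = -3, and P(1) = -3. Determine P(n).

Write P(n) = an^3 + bn^2 + cn + d. Substituting each data point gives a linear system:
  -8a + 4b - 2c + d = -21
  -a + b - c + d = -3
  d = -3
  a + b + c + d = -3
Solving the system yields a = 3, b = 0, c = -3, d = -3.
So P(n) = 3n^3 - 3n - 3.
Check: P(-2) = -21. ✓

P(n) = 3n^3 - 3n - 3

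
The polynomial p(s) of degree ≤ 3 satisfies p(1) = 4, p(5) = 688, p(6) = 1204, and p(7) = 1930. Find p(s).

p(s) = 6s^3 - 3s^2 + 3s - 2

Using the Lagrange interpolation formula with nodes 1, 5, 6, 7:
  L_0(s) = (s - 5)(s - 6)(s - 7) / -120
  L_1(s) = (s - 1)(s - 6)(s - 7) / 8
  L_2(s) = (s - 1)(s - 5)(s - 7) / -5
  L_3(s) = (s - 1)(s - 5)(s - 6) / 12
Then p(s) = 4·L_0(s) + 688·L_1(s) + 1204·L_2(s) + 1930·L_3(s).
Expanding and collecting terms gives p(s) = 6s^3 - 3s^2 + 3s - 2.
Check: p(7) = 1930. ✓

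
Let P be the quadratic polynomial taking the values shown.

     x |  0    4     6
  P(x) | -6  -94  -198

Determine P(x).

P(x) = -5x^2 - 2x - 6

Write P(x) = ax^2 + bx + c. Substituting each data point gives a linear system:
  c = -6
  16a + 4b + c = -94
  36a + 6b + c = -198
Solving the system yields a = -5, b = -2, c = -6.
So P(x) = -5x^2 - 2x - 6.
Check: P(0) = -6. ✓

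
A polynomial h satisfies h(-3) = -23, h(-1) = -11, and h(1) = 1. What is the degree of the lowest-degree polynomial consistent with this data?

1

Forward differences of the values at t = -3, -1, 1:
  h  : -23  -11  1
  Δ  : 12  12
  Δ^2: 0
The first differences are constant (12) and nonzero, while all higher differences vanish, so the minimal degree is 1.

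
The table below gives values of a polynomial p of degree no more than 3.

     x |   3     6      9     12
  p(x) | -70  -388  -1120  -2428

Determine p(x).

p(x) = -x^3 - 5x^2 + 2x - 4

Write p(x) = ax^3 + bx^2 + cx + d. Substituting each data point gives a linear system:
  27a + 9b + 3c + d = -70
  216a + 36b + 6c + d = -388
  729a + 81b + 9c + d = -1120
  1728a + 144b + 12c + d = -2428
Solving the system yields a = -1, b = -5, c = 2, d = -4.
So p(x) = -x^3 - 5x^2 + 2x - 4.
Check: p(12) = -2428. ✓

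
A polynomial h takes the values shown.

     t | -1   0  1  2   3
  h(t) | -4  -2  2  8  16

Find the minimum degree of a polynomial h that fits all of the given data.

2

Forward differences of the values at t = -1, 0, 1, 2, 3:
  h  : -4  -2  2  8  16
  Δ  : 2  4  6  8
  Δ^2: 2  2  2
  Δ^3: 0  0
  Δ^4: 0
The second differences are constant (2) and nonzero, while all higher differences vanish, so the minimal degree is 2.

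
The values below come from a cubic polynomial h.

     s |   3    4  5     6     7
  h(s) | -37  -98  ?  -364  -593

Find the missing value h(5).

On equispaced nodes a degree-3 polynomial has vanishing fourth forward difference, so
  h(3) - 4·h(4) + 6·h(5) - 4·h(6) + h(7) = 0.
Substituting the known values and solving for h(5):
  6·h(5) = -1218
  h(5) = -203.

-203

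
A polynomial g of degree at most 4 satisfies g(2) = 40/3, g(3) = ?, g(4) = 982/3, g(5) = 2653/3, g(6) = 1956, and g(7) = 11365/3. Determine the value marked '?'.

On equispaced nodes a degree-4 polynomial has vanishing fifth forward difference, so
  - g(2) + 5·g(3) - 10·g(4) + 10·g(5) - 5·g(6) + g(7) = 0.
Substituting the known values and solving for g(3):
  5·g(3) = 435
  g(3) = 87.

87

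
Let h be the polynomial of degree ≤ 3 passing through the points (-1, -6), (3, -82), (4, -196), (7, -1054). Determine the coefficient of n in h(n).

4

Write h(n) = an^3 + bn^2 + cn + d. Substituting each data point gives a linear system:
  -a + b - c + d = -6
  27a + 9b + 3c + d = -82
  64a + 16b + 4c + d = -196
  343a + 49b + 7c + d = -1054
Solving the system yields a = -3, b = -1, c = 4, d = -4.
So h(n) = -3n^3 - n^2 + 4n - 4.
The coefficient of n is 4.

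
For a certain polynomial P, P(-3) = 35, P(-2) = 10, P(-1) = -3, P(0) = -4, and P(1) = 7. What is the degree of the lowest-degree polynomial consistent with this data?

2

Forward differences of the values at x = -3, -2, -1, 0, 1:
  P  : 35  10  -3  -4  7
  Δ  : -25  -13  -1  11
  Δ^2: 12  12  12
  Δ^3: 0  0
  Δ^4: 0
The second differences are constant (12) and nonzero, while all higher differences vanish, so the minimal degree is 2.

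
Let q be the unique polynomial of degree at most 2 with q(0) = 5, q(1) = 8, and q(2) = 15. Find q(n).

q(n) = 2n^2 + n + 5

Using the Lagrange interpolation formula with nodes 0, 1, 2:
  L_0(n) = (n - 1)(n - 2) / 2
  L_1(n) = n(n - 2) / -1
  L_2(n) = n(n - 1) / 2
Then q(n) = 5·L_0(n) + 8·L_1(n) + 15·L_2(n).
Expanding and collecting terms gives q(n) = 2n² + n + 5.
Check: q(2) = 15. ✓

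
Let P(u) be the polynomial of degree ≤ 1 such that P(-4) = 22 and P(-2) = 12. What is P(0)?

2

Using the Lagrange interpolation formula with nodes -4, -2:
  L_0(u) = (u + 2) / -2
  L_1(u) = (u + 4) / 2
Then P(u) = 22·L_0(u) + 12·L_1(u).
Expanding and collecting terms gives P(u) = -5u + 2.
Evaluating at u = 0: P(0) = 2.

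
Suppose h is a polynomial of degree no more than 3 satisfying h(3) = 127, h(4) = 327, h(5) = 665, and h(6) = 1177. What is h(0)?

Using the Lagrange interpolation formula with nodes 3, 4, 5, 6:
  L_0(u) = (u - 4)(u - 5)(u - 6) / -6
  L_1(u) = (u - 3)(u - 5)(u - 6) / 2
  L_2(u) = (u - 3)(u - 4)(u - 6) / -2
  L_3(u) = (u - 3)(u - 4)(u - 5) / 6
Then h(u) = 127·L_0(u) + 327·L_1(u) + 665·L_2(u) + 1177·L_3(u).
Expanding and collecting terms gives h(u) = 6u^3 - 3u^2 - u - 5.
Evaluating at u = 0: h(0) = -5.

-5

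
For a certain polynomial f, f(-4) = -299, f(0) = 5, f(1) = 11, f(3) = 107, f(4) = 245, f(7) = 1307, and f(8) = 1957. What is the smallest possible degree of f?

3

Divided differences on the nodes -4, 0, 1, 3, 4, 7, 8:
  order 0: -299  5  11  107  245  1307  1957
  order 1: 76  6  48  138  354  650
  order 2: -14  14  30  54  74
  order 3: 4  4  4  4
  order 4: 0  0  0
  order 5: 0  0
  order 6: 0
The order-3 divided differences are all 4 (nonzero) and every higher order vanishes, so the data lies on a polynomial of degree exactly 3.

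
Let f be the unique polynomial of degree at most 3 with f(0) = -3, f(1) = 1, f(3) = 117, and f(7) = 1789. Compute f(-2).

Using the Lagrange interpolation formula with nodes 0, 1, 3, 7:
  L_0(u) = (u - 1)(u - 3)(u - 7) / -21
  L_1(u) = u(u - 3)(u - 7) / 12
  L_2(u) = u(u - 1)(u - 7) / -24
  L_3(u) = u(u - 1)(u - 3) / 168
Then f(u) = -3·L_0(u) + 1·L_1(u) + 117·L_2(u) + 1789·L_3(u).
Expanding and collecting terms gives f(u) = 6u^3 - 6u^2 + 4u - 3.
Evaluating at u = -2: f(-2) = -83.

-83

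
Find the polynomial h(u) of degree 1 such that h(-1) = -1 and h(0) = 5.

h(u) = 6u + 5

Write h(u) = au + b. Substituting each data point gives a linear system:
  -a + b = -1
  b = 5
Solving the system yields a = 6, b = 5.
So h(u) = 6u + 5.
Check: h(-1) = -1. ✓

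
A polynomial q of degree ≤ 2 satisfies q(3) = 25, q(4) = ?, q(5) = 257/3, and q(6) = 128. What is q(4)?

The 3 known points determine the degree-2 polynomial uniquely.
Write q(u) = au^2 + bu + c. Substituting each data point gives a linear system:
  9a + 3b + c = 25
  25a + 5b + c = 257/3
  36a + 6b + c = 128
Solving the system yields a = 4, b = -5/3, c = -6.
So q(u) = 4u^2 - (5/3)u - 6.
Then q(4) = 154/3.

154/3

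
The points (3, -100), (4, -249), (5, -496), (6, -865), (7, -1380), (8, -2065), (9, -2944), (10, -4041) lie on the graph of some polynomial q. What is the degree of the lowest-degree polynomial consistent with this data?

3

Forward differences of the values at n = 3, 4, 5, 6, 7, 8, 9, 10:
  q  : -100  -249  -496  -865  -1380  -2065  -2944  -4041
  Δ  : -149  -247  -369  -515  -685  -879  -1097
  Δ^2: -98  -122  -146  -170  -194  -218
  Δ^3: -24  -24  -24  -24  -24
  Δ^4: 0  0  0  0
  Δ^5: 0  0  0
  Δ^6: 0  0
  Δ^7: 0
The third differences are constant (-24) and nonzero, while all higher differences vanish, so the minimal degree is 3.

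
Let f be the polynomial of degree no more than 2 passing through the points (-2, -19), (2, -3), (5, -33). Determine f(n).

Write f(n) = an^2 + bn + c. Substituting each data point gives a linear system:
  4a - 2b + c = -19
  4a + 2b + c = -3
  25a + 5b + c = -33
Solving the system yields a = -2, b = 4, c = -3.
So f(n) = -2n² + 4n - 3.
Check: f(-2) = -19. ✓

f(n) = -2n^2 + 4n - 3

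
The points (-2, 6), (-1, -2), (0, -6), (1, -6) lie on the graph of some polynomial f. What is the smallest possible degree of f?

Forward differences of the values at s = -2, -1, 0, 1:
  f  : 6  -2  -6  -6
  Δ  : -8  -4  0
  Δ^2: 4  4
  Δ^3: 0
The second differences are constant (4) and nonzero, while all higher differences vanish, so the minimal degree is 2.

2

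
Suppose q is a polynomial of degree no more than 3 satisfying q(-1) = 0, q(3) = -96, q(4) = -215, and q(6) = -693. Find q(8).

Write q(s) = as^3 + bs^2 + cs + d. Substituting each data point gives a linear system:
  -a + b - c + d = 0
  27a + 9b + 3c + d = -96
  64a + 16b + 4c + d = -215
  216a + 36b + 6c + d = -693
Solving the system yields a = -3, b = -1, c = -1, d = -3.
So q(s) = -3s^3 - s^2 - s - 3.
Then q(8) = -1611.

-1611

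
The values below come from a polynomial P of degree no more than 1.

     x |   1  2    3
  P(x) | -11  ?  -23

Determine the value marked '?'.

-17

The 2 known points determine the degree-1 polynomial uniquely.
Write P(x) = ax + b. Substituting each data point gives a linear system:
  a + b = -11
  3a + b = -23
Solving the system yields a = -6, b = -5.
So P(x) = -6x - 5.
Then P(2) = -17.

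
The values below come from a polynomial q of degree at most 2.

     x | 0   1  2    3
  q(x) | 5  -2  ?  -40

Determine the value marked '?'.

-17

On equispaced nodes a degree-2 polynomial has vanishing third forward difference, so
  - q(0) + 3·q(1) - 3·q(2) + q(3) = 0.
Substituting the known values and solving for q(2):
  -3·q(2) = 51
  q(2) = -17.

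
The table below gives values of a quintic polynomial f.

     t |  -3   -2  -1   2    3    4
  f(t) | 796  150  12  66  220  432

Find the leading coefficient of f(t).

-1

Write f(t) = at^5 + bt^4 + ct^3 + dt^2 + et + k. Substituting each data point gives a linear system:
  -243a + 81b - 27c + 9d - 3e + k = 796
  -32a + 16b - 8c + 4d - 2e + k = 150
  -a + b - c + d - e + k = 12
  32a + 16b + 8c + 4d + 2e + k = 66
  243a + 81b + 27c + 9d + 3e + k = 220
  1024a + 256b + 64c + 16d + 4e + k = 432
Solving the system yields a = -1, b = 6, c = -2, d = 2, e = 3, k = 4.
So f(t) = -t^5 + 6t^4 - 2t^3 + 2t^2 + 3t + 4.
The leading coefficient is -1.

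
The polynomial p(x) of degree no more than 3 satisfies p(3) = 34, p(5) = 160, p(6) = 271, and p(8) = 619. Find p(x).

p(x) = x^3 + 2x^2 - 2x - 5

Write p(x) = ax^3 + bx^2 + cx + d. Substituting each data point gives a linear system:
  27a + 9b + 3c + d = 34
  125a + 25b + 5c + d = 160
  216a + 36b + 6c + d = 271
  512a + 64b + 8c + d = 619
Solving the system yields a = 1, b = 2, c = -2, d = -5.
So p(x) = x³ + 2x² - 2x - 5.
Check: p(3) = 34. ✓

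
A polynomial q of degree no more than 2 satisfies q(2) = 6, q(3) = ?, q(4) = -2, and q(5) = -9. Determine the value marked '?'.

On equispaced nodes a degree-2 polynomial has vanishing third forward difference, so
  - q(2) + 3·q(3) - 3·q(4) + q(5) = 0.
Substituting the known values and solving for q(3):
  3·q(3) = 9
  q(3) = 3.

3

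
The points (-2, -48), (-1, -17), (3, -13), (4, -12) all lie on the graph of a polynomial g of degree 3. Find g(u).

Write g(u) = au^3 + bu^2 + cu + d. Substituting each data point gives a linear system:
  -8a + 4b - 2c + d = -48
  -a + b - c + d = -17
  27a + 9b + 3c + d = -13
  64a + 16b + 4c + d = -12
Solving the system yields a = 1, b = -6, c = 6, d = -4.
So g(u) = u^3 - 6u^2 + 6u - 4.
Check: g(-1) = -17. ✓

g(u) = u^3 - 6u^2 + 6u - 4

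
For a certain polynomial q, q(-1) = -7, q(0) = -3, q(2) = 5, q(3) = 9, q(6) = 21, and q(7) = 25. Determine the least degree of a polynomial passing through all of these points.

Divided differences on the nodes -1, 0, 2, 3, 6, 7:
  order 0: -7  -3  5  9  21  25
  order 1: 4  4  4  4  4
  order 2: 0  0  0  0
  order 3: 0  0  0
  order 4: 0  0
  order 5: 0
The order-1 divided differences are all 4 (nonzero) and every higher order vanishes, so the data lies on a polynomial of degree exactly 1.

1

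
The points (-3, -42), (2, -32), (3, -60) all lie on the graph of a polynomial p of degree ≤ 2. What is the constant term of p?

-6

Write p(x) = ax^2 + bx + c. Substituting each data point gives a linear system:
  9a - 3b + c = -42
  4a + 2b + c = -32
  9a + 3b + c = -60
Solving the system yields a = -5, b = -3, c = -6.
So p(x) = -5x^2 - 3x - 6.
The constant term is -6.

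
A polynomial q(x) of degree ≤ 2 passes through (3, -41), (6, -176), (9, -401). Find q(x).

Write q(x) = ax^2 + bx + c. Substituting each data point gives a linear system:
  9a + 3b + c = -41
  36a + 6b + c = -176
  81a + 9b + c = -401
Solving the system yields a = -5, b = 0, c = 4.
So q(x) = -5x² + 4.
Check: q(6) = -176. ✓

q(x) = -5x^2 + 4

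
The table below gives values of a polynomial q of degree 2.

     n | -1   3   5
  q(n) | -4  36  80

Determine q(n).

Using the Lagrange interpolation formula with nodes -1, 3, 5:
  L_0(n) = (n - 3)(n - 5) / 24
  L_1(n) = (n + 1)(n - 5) / -8
  L_2(n) = (n + 1)(n - 3) / 12
Then q(n) = -4·L_0(n) + 36·L_1(n) + 80·L_2(n).
Expanding and collecting terms gives q(n) = 2n^2 + 6n.
Check: q(5) = 80. ✓

q(n) = 2n^2 + 6n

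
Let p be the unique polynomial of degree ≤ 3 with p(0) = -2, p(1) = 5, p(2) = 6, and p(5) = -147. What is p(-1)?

-3

Using the Lagrange interpolation formula with nodes 0, 1, 2, 5:
  L_0(t) = (t - 1)(t - 2)(t - 5) / -10
  L_1(t) = t(t - 2)(t - 5) / 4
  L_2(t) = t(t - 1)(t - 5) / -6
  L_3(t) = t(t - 1)(t - 2) / 60
Then p(t) = -2·L_0(t) + 5·L_1(t) + 6·L_2(t) - 147·L_3(t).
Expanding and collecting terms gives p(t) = -2t^3 + 3t^2 + 6t - 2.
Evaluating at t = -1: p(-1) = -3.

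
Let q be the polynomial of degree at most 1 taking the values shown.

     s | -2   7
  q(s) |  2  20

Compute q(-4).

Write q(s) = as + b. Substituting each data point gives a linear system:
  -2a + b = 2
  7a + b = 20
Solving the system yields a = 2, b = 6.
So q(s) = 2s + 6.
Then q(-4) = -2.

-2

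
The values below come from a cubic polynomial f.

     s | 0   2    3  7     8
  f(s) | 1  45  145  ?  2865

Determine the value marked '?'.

1905

The 4 known points determine the degree-3 polynomial uniquely.
Write f(s) = as^3 + bs^2 + cs + d. Substituting each data point gives a linear system:
  d = 1
  8a + 4b + 2c + d = 45
  27a + 9b + 3c + d = 145
  512a + 64b + 8c + d = 2865
Solving the system yields a = 6, b = -4, c = 6, d = 1.
So f(s) = 6s³ - 4s² + 6s + 1.
Then f(7) = 1905.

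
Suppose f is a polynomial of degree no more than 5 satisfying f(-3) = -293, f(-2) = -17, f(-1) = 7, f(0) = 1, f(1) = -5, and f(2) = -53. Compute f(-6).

-10253

Using the Lagrange interpolation formula with nodes -3, -2, -1, 0, 1, 2:
  L_0(u) = (u + 2)(u + 1)u(u - 1)(u - 2) / -120
  L_1(u) = (u + 3)(u + 1)u(u - 1)(u - 2) / 24
  L_2(u) = (u + 3)(u + 2)u(u - 1)(u - 2) / -12
  L_3(u) = (u + 3)(u + 2)(u + 1)(u - 1)(u - 2) / 12
  L_4(u) = (u + 3)(u + 2)(u + 1)u(u - 2) / -24
  L_5(u) = (u + 3)(u + 2)(u + 1)u(u - 1) / 120
Then f(u) = -293·L_0(u) - 17·L_1(u) + 7·L_2(u) + 1·L_3(u) - 5·L_4(u) - 53·L_5(u).
Expanding and collecting terms gives f(u) = u^5 - 3u^4 - 6u^3 + 3u^2 - u + 1.
Evaluating at u = -6: f(-6) = -10253.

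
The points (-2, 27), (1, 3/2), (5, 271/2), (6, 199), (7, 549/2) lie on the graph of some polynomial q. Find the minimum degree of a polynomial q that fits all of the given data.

Divided differences on the nodes -2, 1, 5, 6, 7:
  order 0: 27  3/2  271/2  199  549/2
  order 1: -17/2  67/2  127/2  151/2
  order 2: 6  6  6
  order 3: 0  0
  order 4: 0
The order-2 divided differences are all 6 (nonzero) and every higher order vanishes, so the data lies on a polynomial of degree exactly 2.

2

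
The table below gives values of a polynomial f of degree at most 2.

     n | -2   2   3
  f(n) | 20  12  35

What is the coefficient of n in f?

Write f(n) = an^2 + bn + c. Substituting each data point gives a linear system:
  4a - 2b + c = 20
  4a + 2b + c = 12
  9a + 3b + c = 35
Solving the system yields a = 5, b = -2, c = -4.
So f(n) = 5n² - 2n - 4.
The coefficient of n is -2.

-2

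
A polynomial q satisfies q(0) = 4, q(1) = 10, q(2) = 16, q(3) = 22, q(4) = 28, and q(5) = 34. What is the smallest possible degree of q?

Forward differences of the values at s = 0, 1, 2, 3, 4, 5:
  q  : 4  10  16  22  28  34
  Δ  : 6  6  6  6  6
  Δ^2: 0  0  0  0
  Δ^3: 0  0  0
  Δ^4: 0  0
  Δ^5: 0
The first differences are constant (6) and nonzero, while all higher differences vanish, so the minimal degree is 1.

1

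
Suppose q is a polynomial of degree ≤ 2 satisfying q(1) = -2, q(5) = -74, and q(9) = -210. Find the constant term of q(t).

6

Write q(t) = at^2 + bt + c. Substituting each data point gives a linear system:
  a + b + c = -2
  25a + 5b + c = -74
  81a + 9b + c = -210
Solving the system yields a = -2, b = -6, c = 6.
So q(t) = -2t^2 - 6t + 6.
The constant term is 6.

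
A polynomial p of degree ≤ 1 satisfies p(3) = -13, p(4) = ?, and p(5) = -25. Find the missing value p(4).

-19

The 2 known points determine the degree-1 polynomial uniquely.
Write p(n) = an + b. Substituting each data point gives a linear system:
  3a + b = -13
  5a + b = -25
Solving the system yields a = -6, b = 5.
So p(n) = -6n + 5.
Then p(4) = -19.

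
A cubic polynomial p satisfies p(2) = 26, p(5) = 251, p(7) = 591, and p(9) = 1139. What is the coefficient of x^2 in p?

5

Write p(x) = ax^3 + bx^2 + cx + d. Substituting each data point gives a linear system:
  8a + 4b + 2c + d = 26
  125a + 25b + 5c + d = 251
  343a + 49b + 7c + d = 591
  729a + 81b + 9c + d = 1139
Solving the system yields a = 1, b = 5, c = 1, d = -4.
So p(x) = x^3 + 5x^2 + x - 4.
The coefficient of x^2 is 5.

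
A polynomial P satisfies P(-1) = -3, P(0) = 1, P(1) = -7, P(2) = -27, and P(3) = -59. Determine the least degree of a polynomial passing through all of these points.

Forward differences of the values at s = -1, 0, 1, 2, 3:
  P  : -3  1  -7  -27  -59
  Δ  : 4  -8  -20  -32
  Δ^2: -12  -12  -12
  Δ^3: 0  0
  Δ^4: 0
The second differences are constant (-12) and nonzero, while all higher differences vanish, so the minimal degree is 2.

2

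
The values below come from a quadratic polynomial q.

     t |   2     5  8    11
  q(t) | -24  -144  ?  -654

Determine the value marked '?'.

-354

The 3 known points determine the degree-2 polynomial uniquely.
Write q(t) = at^2 + bt + c. Substituting each data point gives a linear system:
  4a + 2b + c = -24
  25a + 5b + c = -144
  121a + 11b + c = -654
Solving the system yields a = -5, b = -5, c = 6.
So q(t) = -5t^2 - 5t + 6.
Then q(8) = -354.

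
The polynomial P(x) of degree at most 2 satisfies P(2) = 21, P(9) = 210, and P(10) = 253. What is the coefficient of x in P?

5

Write P(x) = ax^2 + bx + c. Substituting each data point gives a linear system:
  4a + 2b + c = 21
  81a + 9b + c = 210
  100a + 10b + c = 253
Solving the system yields a = 2, b = 5, c = 3.
So P(x) = 2x^2 + 5x + 3.
The coefficient of x is 5.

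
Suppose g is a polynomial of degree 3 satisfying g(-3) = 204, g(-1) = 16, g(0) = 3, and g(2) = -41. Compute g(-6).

1431

Write g(u) = au^3 + bu^2 + cu + d. Substituting each data point gives a linear system:
  -27a + 9b - 3c + d = 204
  -a + b - c + d = 16
  d = 3
  8a + 4b + 2c + d = -41
Solving the system yields a = -6, b = 3, c = -4, d = 3.
So g(u) = -6u^3 + 3u^2 - 4u + 3.
Then g(-6) = 1431.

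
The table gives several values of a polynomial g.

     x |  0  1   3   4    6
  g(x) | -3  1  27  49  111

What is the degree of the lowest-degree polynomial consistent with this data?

2

Divided differences on the nodes 0, 1, 3, 4, 6:
  order 0: -3  1  27  49  111
  order 1: 4  13  22  31
  order 2: 3  3  3
  order 3: 0  0
  order 4: 0
The order-2 divided differences are all 3 (nonzero) and every higher order vanishes, so the data lies on a polynomial of degree exactly 2.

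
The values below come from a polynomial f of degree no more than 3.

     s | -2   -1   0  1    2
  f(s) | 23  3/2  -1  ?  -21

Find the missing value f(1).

On equispaced nodes a degree-3 polynomial has vanishing fourth forward difference, so
  f(-2) - 4·f(-1) + 6·f(0) - 4·f(1) + f(2) = 0.
Substituting the known values and solving for f(1):
  -4·f(1) = 10
  f(1) = -5/2.

-5/2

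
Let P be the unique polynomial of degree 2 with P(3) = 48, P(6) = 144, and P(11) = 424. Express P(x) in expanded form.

P(x) = 3x^2 + 5x + 6

Write P(x) = ax^2 + bx + c. Substituting each data point gives a linear system:
  9a + 3b + c = 48
  36a + 6b + c = 144
  121a + 11b + c = 424
Solving the system yields a = 3, b = 5, c = 6.
So P(x) = 3x^2 + 5x + 6.
Check: P(6) = 144. ✓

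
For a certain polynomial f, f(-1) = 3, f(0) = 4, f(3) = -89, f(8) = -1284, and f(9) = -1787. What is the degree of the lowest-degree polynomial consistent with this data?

3

Divided differences on the nodes -1, 0, 3, 8, 9:
  order 0: 3  4  -89  -1284  -1787
  order 1: 1  -31  -239  -503
  order 2: -8  -26  -44
  order 3: -2  -2
  order 4: 0
The order-3 divided differences are all -2 (nonzero) and every higher order vanishes, so the data lies on a polynomial of degree exactly 3.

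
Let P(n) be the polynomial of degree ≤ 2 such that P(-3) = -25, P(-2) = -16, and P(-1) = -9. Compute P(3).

Forward differences of the values at n = -3, -2, -1:
  P  : -25  -16  -9
  Δ  : 9  7
  Δ^2: -2
The second differences are constant, confirming degree 2.
Interpolating (Newton forward form) and evaluating at n = 3 gives P(3) = -1.

-1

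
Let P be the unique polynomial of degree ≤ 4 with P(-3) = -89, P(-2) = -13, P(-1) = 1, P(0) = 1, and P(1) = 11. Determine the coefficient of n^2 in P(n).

6

Write P(n) = an^4 + bn^3 + cn^2 + dn + e. Substituting each data point gives a linear system:
  81a - 27b + 9c - 3d + e = -89
  16a - 8b + 4c - 2d + e = -13
  a - b + c - d + e = 1
  e = 1
  a + b + c + d + e = 11
Solving the system yields a = -1, b = 2, c = 6, d = 3, e = 1.
So P(n) = -n⁴ + 2n³ + 6n² + 3n + 1.
The coefficient of n^2 is 6.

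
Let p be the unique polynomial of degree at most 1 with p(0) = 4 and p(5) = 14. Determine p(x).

Write p(x) = ax + b. Substituting each data point gives a linear system:
  b = 4
  5a + b = 14
Solving the system yields a = 2, b = 4.
So p(x) = 2x + 4.
Check: p(0) = 4. ✓

p(x) = 2x + 4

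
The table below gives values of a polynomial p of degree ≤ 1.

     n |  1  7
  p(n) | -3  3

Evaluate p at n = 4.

0

Using the Lagrange interpolation formula with nodes 1, 7:
  L_0(n) = (n - 7) / -6
  L_1(n) = (n - 1) / 6
Then p(n) = -3·L_0(n) + 3·L_1(n).
Expanding and collecting terms gives p(n) = n - 4.
Evaluating at n = 4: p(4) = 0.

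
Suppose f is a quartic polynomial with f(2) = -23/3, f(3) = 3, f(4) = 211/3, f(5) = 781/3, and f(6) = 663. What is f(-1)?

Forward differences of the values at s = 2, 3, 4, 5, 6:
  f  : -23/3  3  211/3  781/3  663
  Δ  : 32/3  202/3  190  1208/3
  Δ^2: 170/3  368/3  638/3
  Δ^3: 66  90
  Δ^4: 24
The fourth differences are constant, confirming degree 4.
Interpolating (Newton forward form) and evaluating at s = -1 gives f(-1) = 1/3.

1/3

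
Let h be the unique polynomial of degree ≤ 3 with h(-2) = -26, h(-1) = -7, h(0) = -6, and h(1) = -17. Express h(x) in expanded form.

Write h(x) = ax^3 + bx^2 + cx + d. Substituting each data point gives a linear system:
  -8a + 4b - 2c + d = -26
  -a + b - c + d = -7
  d = -6
  a + b + c + d = -17
Solving the system yields a = 1, b = -6, c = -6, d = -6.
So h(x) = x^3 - 6x^2 - 6x - 6.
Check: h(-1) = -7. ✓

h(x) = x^3 - 6x^2 - 6x - 6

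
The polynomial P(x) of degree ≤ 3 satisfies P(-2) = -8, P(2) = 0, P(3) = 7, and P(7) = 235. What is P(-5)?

-161

Using the Lagrange interpolation formula with nodes -2, 2, 3, 7:
  L_0(x) = (x - 2)(x - 3)(x - 7) / -180
  L_1(x) = (x + 2)(x - 3)(x - 7) / 20
  L_2(x) = (x + 2)(x - 2)(x - 7) / -20
  L_3(x) = (x + 2)(x - 2)(x - 3) / 180
Then P(x) = -8·L_0(x) + 0·L_1(x) + 7·L_2(x) + 235·L_3(x).
Expanding and collecting terms gives P(x) = x³ - 2x² - 2x + 4.
Evaluating at x = -5: P(-5) = -161.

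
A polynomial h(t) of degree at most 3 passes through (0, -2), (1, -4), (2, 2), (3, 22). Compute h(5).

128

Using the Lagrange interpolation formula with nodes 0, 1, 2, 3:
  L_0(t) = (t - 1)(t - 2)(t - 3) / -6
  L_1(t) = t(t - 2)(t - 3) / 2
  L_2(t) = t(t - 1)(t - 3) / -2
  L_3(t) = t(t - 1)(t - 2) / 6
Then h(t) = -2·L_0(t) - 4·L_1(t) + 2·L_2(t) + 22·L_3(t).
Expanding and collecting terms gives h(t) = t³ + t² - 4t - 2.
Evaluating at t = 5: h(5) = 128.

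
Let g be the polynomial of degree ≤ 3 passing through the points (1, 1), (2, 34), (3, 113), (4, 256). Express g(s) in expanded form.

g(s) = 3s^3 + 5s^2 - 3s - 4

Write g(s) = as^3 + bs^2 + cs + d. Substituting each data point gives a linear system:
  a + b + c + d = 1
  8a + 4b + 2c + d = 34
  27a + 9b + 3c + d = 113
  64a + 16b + 4c + d = 256
Solving the system yields a = 3, b = 5, c = -3, d = -4.
So g(s) = 3s^3 + 5s^2 - 3s - 4.
Check: g(4) = 256. ✓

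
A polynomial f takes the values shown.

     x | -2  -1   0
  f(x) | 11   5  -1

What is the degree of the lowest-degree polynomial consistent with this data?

Forward differences of the values at x = -2, -1, 0:
  f  : 11  5  -1
  Δ  : -6  -6
  Δ^2: 0
The first differences are constant (-6) and nonzero, while all higher differences vanish, so the minimal degree is 1.

1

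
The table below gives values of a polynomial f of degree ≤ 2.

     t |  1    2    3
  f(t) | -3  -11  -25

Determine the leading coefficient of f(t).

Write f(t) = at^2 + bt + c. Substituting each data point gives a linear system:
  a + b + c = -3
  4a + 2b + c = -11
  9a + 3b + c = -25
Solving the system yields a = -3, b = 1, c = -1.
So f(t) = -3t^2 + t - 1.
The leading coefficient is -3.

-3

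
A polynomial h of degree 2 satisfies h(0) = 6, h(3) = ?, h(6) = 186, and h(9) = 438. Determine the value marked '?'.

On equispaced nodes a degree-2 polynomial has vanishing third forward difference, so
  - h(0) + 3·h(3) - 3·h(6) + h(9) = 0.
Substituting the known values and solving for h(3):
  3·h(3) = 126
  h(3) = 42.

42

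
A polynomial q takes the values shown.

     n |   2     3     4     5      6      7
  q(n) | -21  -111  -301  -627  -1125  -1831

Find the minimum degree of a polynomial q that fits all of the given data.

Forward differences of the values at n = 2, 3, 4, 5, 6, 7:
  q  : -21  -111  -301  -627  -1125  -1831
  Δ  : -90  -190  -326  -498  -706
  Δ^2: -100  -136  -172  -208
  Δ^3: -36  -36  -36
  Δ^4: 0  0
  Δ^5: 0
The third differences are constant (-36) and nonzero, while all higher differences vanish, so the minimal degree is 3.

3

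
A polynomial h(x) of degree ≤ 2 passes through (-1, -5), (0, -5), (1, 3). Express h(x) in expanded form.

Write h(x) = ax^2 + bx + c. Substituting each data point gives a linear system:
  a - b + c = -5
  c = -5
  a + b + c = 3
Solving the system yields a = 4, b = 4, c = -5.
So h(x) = 4x^2 + 4x - 5.
Check: h(0) = -5. ✓

h(x) = 4x^2 + 4x - 5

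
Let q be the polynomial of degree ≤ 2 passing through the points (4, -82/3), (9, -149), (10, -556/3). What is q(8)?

Using the Lagrange interpolation formula with nodes 4, 9, 10:
  L_0(u) = (u - 9)(u - 10) / 30
  L_1(u) = (u - 4)(u - 10) / -5
  L_2(u) = (u - 4)(u - 9) / 6
Then q(u) = -82/3·L_0(u) - 149·L_1(u) - 556/3·L_2(u).
Expanding and collecting terms gives q(u) = -2u^2 + (5/3)u - 2.
Evaluating at u = 8: q(8) = -350/3.

-350/3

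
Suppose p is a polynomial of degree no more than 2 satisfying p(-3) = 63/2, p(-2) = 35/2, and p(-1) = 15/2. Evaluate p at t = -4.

99/2

Using the Lagrange interpolation formula with nodes -3, -2, -1:
  L_0(t) = (t + 2)(t + 1) / 2
  L_1(t) = (t + 3)(t + 1) / -1
  L_2(t) = (t + 3)(t + 2) / 2
Then p(t) = 63/2·L_0(t) + 35/2·L_1(t) + 15/2·L_2(t).
Expanding and collecting terms gives p(t) = 2t² - 4t + 3/2.
Evaluating at t = -4: p(-4) = 99/2.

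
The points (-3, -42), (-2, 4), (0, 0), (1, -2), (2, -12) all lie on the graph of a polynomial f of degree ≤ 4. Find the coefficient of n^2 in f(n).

3

Write f(n) = an^4 + bn^3 + cn^2 + dn + e. Substituting each data point gives a linear system:
  81a - 27b + 9c - 3d + e = -42
  16a - 8b + 4c - 2d + e = 4
  e = 0
  a + b + c + d + e = -2
  16a + 8b + 4c + 2d + e = -12
Solving the system yields a = -1, b = 0, c = 3, d = -4, e = 0.
So f(n) = -n^4 + 3n^2 - 4n.
The coefficient of n^2 is 3.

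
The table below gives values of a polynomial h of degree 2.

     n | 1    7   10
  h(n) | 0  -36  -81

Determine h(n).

Write h(n) = an^2 + bn + c. Substituting each data point gives a linear system:
  a + b + c = 0
  49a + 7b + c = -36
  100a + 10b + c = -81
Solving the system yields a = -1, b = 2, c = -1.
So h(n) = -n² + 2n - 1.
Check: h(7) = -36. ✓

h(n) = -n^2 + 2n - 1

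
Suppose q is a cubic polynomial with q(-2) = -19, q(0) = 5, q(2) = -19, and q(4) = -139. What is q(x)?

Using the Lagrange interpolation formula with nodes -2, 0, 2, 4:
  L_0(x) = x(x - 2)(x - 4) / -48
  L_1(x) = (x + 2)(x - 2)(x - 4) / 16
  L_2(x) = (x + 2)x(x - 4) / -16
  L_3(x) = (x + 2)x(x - 2) / 48
Then q(x) = -19·L_0(x) + 5·L_1(x) - 19·L_2(x) - 139·L_3(x).
Expanding and collecting terms gives q(x) = -x³ - 6x² + 4x + 5.
Check: q(-2) = -19. ✓

q(x) = -x^3 - 6x^2 + 4x + 5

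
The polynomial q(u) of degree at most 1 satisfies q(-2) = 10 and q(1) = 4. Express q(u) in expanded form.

q(u) = -2u + 6

Write q(u) = au + b. Substituting each data point gives a linear system:
  -2a + b = 10
  a + b = 4
Solving the system yields a = -2, b = 6.
So q(u) = -2u + 6.
Check: q(1) = 4. ✓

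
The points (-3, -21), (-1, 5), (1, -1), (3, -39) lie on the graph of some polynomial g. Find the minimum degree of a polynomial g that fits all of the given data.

2

Forward differences of the values at u = -3, -1, 1, 3:
  g  : -21  5  -1  -39
  Δ  : 26  -6  -38
  Δ^2: -32  -32
  Δ^3: 0
The second differences are constant (-32) and nonzero, while all higher differences vanish, so the minimal degree is 2.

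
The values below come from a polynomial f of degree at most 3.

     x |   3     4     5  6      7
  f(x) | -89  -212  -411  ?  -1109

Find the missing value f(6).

-704

The 4 known points determine the degree-3 polynomial uniquely.
Write f(x) = ax^3 + bx^2 + cx + d. Substituting each data point gives a linear system:
  27a + 9b + 3c + d = -89
  64a + 16b + 4c + d = -212
  125a + 25b + 5c + d = -411
  343a + 49b + 7c + d = -1109
Solving the system yields a = -3, b = -2, c = 2, d = 4.
So f(x) = -3x^3 - 2x^2 + 2x + 4.
Then f(6) = -704.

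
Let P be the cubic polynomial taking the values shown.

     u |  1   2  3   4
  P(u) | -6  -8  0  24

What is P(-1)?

Using the Lagrange interpolation formula with nodes 1, 2, 3, 4:
  L_0(u) = (u - 2)(u - 3)(u - 4) / -6
  L_1(u) = (u - 1)(u - 3)(u - 4) / 2
  L_2(u) = (u - 1)(u - 2)(u - 4) / -2
  L_3(u) = (u - 1)(u - 2)(u - 3) / 6
Then P(u) = -6·L_0(u) - 8·L_1(u) + 0·L_2(u) + 24·L_3(u).
Expanding and collecting terms gives P(u) = u^3 - u^2 - 6u.
Evaluating at u = -1: P(-1) = 4.

4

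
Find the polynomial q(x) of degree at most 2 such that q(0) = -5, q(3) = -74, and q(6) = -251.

Using the Lagrange interpolation formula with nodes 0, 3, 6:
  L_0(x) = (x - 3)(x - 6) / 18
  L_1(x) = x(x - 6) / -9
  L_2(x) = x(x - 3) / 18
Then q(x) = -5·L_0(x) - 74·L_1(x) - 251·L_2(x).
Expanding and collecting terms gives q(x) = -6x^2 - 5x - 5.
Check: q(6) = -251. ✓

q(x) = -6x^2 - 5x - 5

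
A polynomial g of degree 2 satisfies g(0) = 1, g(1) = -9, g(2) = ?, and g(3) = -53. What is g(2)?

-27

The 3 known points determine the degree-2 polynomial uniquely.
Write g(x) = ax^2 + bx + c. Substituting each data point gives a linear system:
  c = 1
  a + b + c = -9
  9a + 3b + c = -53
Solving the system yields a = -4, b = -6, c = 1.
So g(x) = -4x^2 - 6x + 1.
Then g(2) = -27.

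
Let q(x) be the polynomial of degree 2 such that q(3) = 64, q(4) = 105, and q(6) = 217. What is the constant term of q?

1

Write q(x) = ax^2 + bx + c. Substituting each data point gives a linear system:
  9a + 3b + c = 64
  16a + 4b + c = 105
  36a + 6b + c = 217
Solving the system yields a = 5, b = 6, c = 1.
So q(x) = 5x^2 + 6x + 1.
The constant term is 1.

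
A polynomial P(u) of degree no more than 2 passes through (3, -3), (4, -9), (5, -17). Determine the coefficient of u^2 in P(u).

Write P(u) = au^2 + bu + c. Substituting each data point gives a linear system:
  9a + 3b + c = -3
  16a + 4b + c = -9
  25a + 5b + c = -17
Solving the system yields a = -1, b = 1, c = 3.
So P(u) = -u^2 + u + 3.
The leading coefficient is -1.

-1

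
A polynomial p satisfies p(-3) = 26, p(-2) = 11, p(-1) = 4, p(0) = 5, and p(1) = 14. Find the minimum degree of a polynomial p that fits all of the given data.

Forward differences of the values at s = -3, -2, -1, 0, 1:
  p  : 26  11  4  5  14
  Δ  : -15  -7  1  9
  Δ^2: 8  8  8
  Δ^3: 0  0
  Δ^4: 0
The second differences are constant (8) and nonzero, while all higher differences vanish, so the minimal degree is 2.

2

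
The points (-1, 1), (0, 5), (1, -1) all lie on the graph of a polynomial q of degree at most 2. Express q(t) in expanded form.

q(t) = -5t^2 - t + 5

Write q(t) = at^2 + bt + c. Substituting each data point gives a linear system:
  a - b + c = 1
  c = 5
  a + b + c = -1
Solving the system yields a = -5, b = -1, c = 5.
So q(t) = -5t^2 - t + 5.
Check: q(1) = -1. ✓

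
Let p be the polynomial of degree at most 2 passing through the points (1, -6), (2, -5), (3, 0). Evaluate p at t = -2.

Write p(t) = at^2 + bt + c. Substituting each data point gives a linear system:
  a + b + c = -6
  4a + 2b + c = -5
  9a + 3b + c = 0
Solving the system yields a = 2, b = -5, c = -3.
So p(t) = 2t^2 - 5t - 3.
Then p(-2) = 15.

15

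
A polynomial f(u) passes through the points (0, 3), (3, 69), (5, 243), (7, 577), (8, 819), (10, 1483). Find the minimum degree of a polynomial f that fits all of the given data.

Divided differences on the nodes 0, 3, 5, 7, 8, 10:
  order 0: 3  69  243  577  819  1483
  order 1: 22  87  167  242  332
  order 2: 13  20  25  30
  order 3: 1  1  1
  order 4: 0  0
  order 5: 0
The order-3 divided differences are all 1 (nonzero) and every higher order vanishes, so the data lies on a polynomial of degree exactly 3.

3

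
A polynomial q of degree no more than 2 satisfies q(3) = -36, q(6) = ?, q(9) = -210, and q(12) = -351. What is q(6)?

-105

The 3 known points determine the degree-2 polynomial uniquely.
Write q(u) = au^2 + bu + c. Substituting each data point gives a linear system:
  9a + 3b + c = -36
  81a + 9b + c = -210
  144a + 12b + c = -351
Solving the system yields a = -2, b = -5, c = -3.
So q(u) = -2u² - 5u - 3.
Then q(6) = -105.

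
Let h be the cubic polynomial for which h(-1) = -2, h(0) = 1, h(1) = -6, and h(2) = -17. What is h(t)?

Using the Lagrange interpolation formula with nodes -1, 0, 1, 2:
  L_0(t) = t(t - 1)(t - 2) / -6
  L_1(t) = (t + 1)(t - 1)(t - 2) / 2
  L_2(t) = (t + 1)t(t - 2) / -2
  L_3(t) = (t + 1)t(t - 1) / 6
Then h(t) = -2·L_0(t) + 1·L_1(t) - 6·L_2(t) - 17·L_3(t).
Expanding and collecting terms gives h(t) = t^3 - 5t^2 - 3t + 1.
Check: h(-1) = -2. ✓

h(t) = t^3 - 5t^2 - 3t + 1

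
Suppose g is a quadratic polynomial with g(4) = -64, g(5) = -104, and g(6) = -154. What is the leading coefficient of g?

-5

Write g(u) = au^2 + bu + c. Substituting each data point gives a linear system:
  16a + 4b + c = -64
  25a + 5b + c = -104
  36a + 6b + c = -154
Solving the system yields a = -5, b = 5, c = -4.
So g(u) = -5u^2 + 5u - 4.
The leading coefficient is -5.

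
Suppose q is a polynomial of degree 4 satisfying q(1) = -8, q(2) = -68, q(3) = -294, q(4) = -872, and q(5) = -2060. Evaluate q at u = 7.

-7658

Forward differences of the values at u = 1, 2, 3, 4, 5:
  q  : -8  -68  -294  -872  -2060
  Δ  : -60  -226  -578  -1188
  Δ^2: -166  -352  -610
  Δ^3: -186  -258
  Δ^4: -72
The fourth differences are constant, confirming degree 4.
Interpolating (Newton forward form) and evaluating at u = 7 gives q(7) = -7658.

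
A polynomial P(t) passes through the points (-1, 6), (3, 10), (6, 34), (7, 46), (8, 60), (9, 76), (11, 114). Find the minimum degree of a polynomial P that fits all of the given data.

2

Divided differences on the nodes -1, 3, 6, 7, 8, 9, 11:
  order 0: 6  10  34  46  60  76  114
  order 1: 1  8  12  14  16  19
  order 2: 1  1  1  1  1
  order 3: 0  0  0  0
  order 4: 0  0  0
  order 5: 0  0
  order 6: 0
The order-2 divided differences are all 1 (nonzero) and every higher order vanishes, so the data lies on a polynomial of degree exactly 2.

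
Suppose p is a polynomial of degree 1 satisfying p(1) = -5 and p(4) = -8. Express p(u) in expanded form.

Write p(u) = au + b. Substituting each data point gives a linear system:
  a + b = -5
  4a + b = -8
Solving the system yields a = -1, b = -4.
So p(u) = -u - 4.
Check: p(1) = -5. ✓

p(u) = -u - 4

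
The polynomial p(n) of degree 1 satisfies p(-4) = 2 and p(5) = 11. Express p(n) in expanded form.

p(n) = n + 6

Using the Lagrange interpolation formula with nodes -4, 5:
  L_0(n) = (n - 5) / -9
  L_1(n) = (n + 4) / 9
Then p(n) = 2·L_0(n) + 11·L_1(n).
Expanding and collecting terms gives p(n) = n + 6.
Check: p(-4) = 2. ✓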